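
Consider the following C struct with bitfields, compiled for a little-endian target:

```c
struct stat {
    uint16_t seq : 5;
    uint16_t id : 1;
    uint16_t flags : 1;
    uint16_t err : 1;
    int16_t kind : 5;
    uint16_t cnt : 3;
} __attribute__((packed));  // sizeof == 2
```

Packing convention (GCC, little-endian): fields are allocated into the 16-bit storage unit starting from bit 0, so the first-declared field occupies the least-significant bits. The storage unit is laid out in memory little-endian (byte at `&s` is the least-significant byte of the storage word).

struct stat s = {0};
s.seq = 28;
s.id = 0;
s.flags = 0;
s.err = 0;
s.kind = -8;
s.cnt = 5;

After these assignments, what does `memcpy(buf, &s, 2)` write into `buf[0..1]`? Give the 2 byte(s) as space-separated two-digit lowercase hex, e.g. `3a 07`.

1c b8

[0+:5] seq=28 & 0x1f = 0x1c; word=0x001c
[5+:1] id=0 & 0x1 = 0x0; word=0x001c
[6+:1] flags=0 & 0x1 = 0x0; word=0x001c
[7+:1] err=0 & 0x1 = 0x0; word=0x001c
[8+:5] kind=-8 & 0x1f = 0x18; word=0x181c
[13+:3] cnt=5 & 0x7 = 0x5; word=0xb81c
word = 0xb81c → little-endian bytes:
  [0]=0x1c  [1]=0xb8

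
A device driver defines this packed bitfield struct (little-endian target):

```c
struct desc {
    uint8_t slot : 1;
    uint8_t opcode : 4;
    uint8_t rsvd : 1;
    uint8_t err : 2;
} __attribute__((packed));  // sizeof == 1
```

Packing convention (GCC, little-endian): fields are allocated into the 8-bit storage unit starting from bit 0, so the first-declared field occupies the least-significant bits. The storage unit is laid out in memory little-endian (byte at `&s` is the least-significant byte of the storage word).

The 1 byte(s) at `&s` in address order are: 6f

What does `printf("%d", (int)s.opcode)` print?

7

[0]=0x6f (little-endian) → word 0x6f
slot [0+:1] = (word>>0) & 0x1 = 1
opcode [1+:4] = (word>>1) & 0xf = 7  ←
rsvd [5+:1] = (word>>5) & 0x1 = 1
err [6+:2] = (word>>6) & 0x3 = 1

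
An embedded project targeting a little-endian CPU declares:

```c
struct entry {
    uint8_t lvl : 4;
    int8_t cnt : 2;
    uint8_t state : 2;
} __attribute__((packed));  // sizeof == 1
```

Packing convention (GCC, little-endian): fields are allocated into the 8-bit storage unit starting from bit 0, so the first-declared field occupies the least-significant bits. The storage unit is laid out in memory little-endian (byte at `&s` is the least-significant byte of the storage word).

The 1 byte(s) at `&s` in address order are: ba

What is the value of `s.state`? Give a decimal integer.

2

[0]=0xba (little-endian) → word 0xba
lvl [0+:4] = (word>>0) & 0xf = 10
cnt [4+:2] = (word>>4) & 0x3 = 3
state [6+:2] = (word>>6) & 0x3 = 2  ←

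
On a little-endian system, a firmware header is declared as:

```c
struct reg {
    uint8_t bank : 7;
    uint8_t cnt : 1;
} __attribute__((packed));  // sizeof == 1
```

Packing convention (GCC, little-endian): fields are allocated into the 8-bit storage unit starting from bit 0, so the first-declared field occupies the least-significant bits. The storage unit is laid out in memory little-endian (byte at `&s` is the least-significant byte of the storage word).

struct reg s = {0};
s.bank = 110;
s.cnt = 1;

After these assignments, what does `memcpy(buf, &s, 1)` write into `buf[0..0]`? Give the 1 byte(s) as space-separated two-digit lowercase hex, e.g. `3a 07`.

ee

bank:7 = 110 → 0x6e << 0 → word 0x6e
cnt:1 = 1 → 0x1 << 7 → word 0xee
word = 0xee → little-endian bytes:
  [0]=0xee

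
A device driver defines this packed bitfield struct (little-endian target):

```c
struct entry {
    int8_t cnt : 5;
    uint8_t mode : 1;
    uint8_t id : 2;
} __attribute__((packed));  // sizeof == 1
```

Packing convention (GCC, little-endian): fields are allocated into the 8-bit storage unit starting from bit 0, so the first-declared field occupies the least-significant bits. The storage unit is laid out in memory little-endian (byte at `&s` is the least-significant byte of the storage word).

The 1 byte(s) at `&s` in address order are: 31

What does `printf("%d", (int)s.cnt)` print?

[0]=0x31 (little-endian) → word 0x31
cnt [0+:5] = (word>>0) & 0x1f = 17  ←
mode [5+:1] = (word>>5) & 0x1 = 1
id [6+:2] = (word>>6) & 0x3 = 0
cnt signed 5b, MSB=1: 17 - 32 = -15

-15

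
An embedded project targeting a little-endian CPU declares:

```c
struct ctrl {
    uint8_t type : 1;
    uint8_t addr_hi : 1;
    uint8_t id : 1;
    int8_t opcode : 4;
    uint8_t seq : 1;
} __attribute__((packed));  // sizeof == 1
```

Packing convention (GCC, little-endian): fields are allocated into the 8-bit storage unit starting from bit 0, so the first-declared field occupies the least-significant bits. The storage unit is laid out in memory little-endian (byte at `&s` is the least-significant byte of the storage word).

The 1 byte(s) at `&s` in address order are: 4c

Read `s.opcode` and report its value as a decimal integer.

[0]=0x4c (little-endian) → word 0x4c
type [0+:1] = (word>>0) & 0x1 = 0
addr_hi [1+:1] = (word>>1) & 0x1 = 0
id [2+:1] = (word>>2) & 0x1 = 1
opcode [3+:4] = (word>>3) & 0xf = 9  ←
seq [7+:1] = (word>>7) & 0x1 = 0
opcode signed 4b, MSB=1: 9 - 16 = -7

-7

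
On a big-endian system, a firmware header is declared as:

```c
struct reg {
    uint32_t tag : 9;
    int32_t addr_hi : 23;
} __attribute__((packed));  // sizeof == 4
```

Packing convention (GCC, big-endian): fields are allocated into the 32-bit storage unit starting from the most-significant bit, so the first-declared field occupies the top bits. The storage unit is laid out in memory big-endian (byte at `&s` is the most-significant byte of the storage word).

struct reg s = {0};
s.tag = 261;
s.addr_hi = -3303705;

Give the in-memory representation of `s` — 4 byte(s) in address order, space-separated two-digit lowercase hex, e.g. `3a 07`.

tag:9 = 261 → 0x105 << 23 → word 0x82800000
addr_hi:23 = -3303705 → 0x4d96e7 << 0 → word 0x82cd96e7
word = 0x82cd96e7 → big-endian bytes:
  [0]=0x82  [1]=0xcd  [2]=0x96  [3]=0xe7

82 cd 96 e7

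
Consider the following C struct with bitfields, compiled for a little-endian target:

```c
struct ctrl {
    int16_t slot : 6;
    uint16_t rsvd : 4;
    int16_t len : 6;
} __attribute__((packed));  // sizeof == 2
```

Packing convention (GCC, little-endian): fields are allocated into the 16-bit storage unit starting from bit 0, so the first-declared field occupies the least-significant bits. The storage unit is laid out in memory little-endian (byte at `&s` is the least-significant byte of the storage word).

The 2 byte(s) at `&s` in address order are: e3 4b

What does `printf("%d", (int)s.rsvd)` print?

[0]=0xe3 [1]=0x4b (little-endian) → word 0x4be3
slot:6 @ bit 0 → (0x4be3>>0)&0x3f = 0x23
rsvd:4 @ bit 6 → (0x4be3>>6)&0xf = 0xf  ←
len:6 @ bit 10 → (0x4be3>>10)&0x3f = 0x12

15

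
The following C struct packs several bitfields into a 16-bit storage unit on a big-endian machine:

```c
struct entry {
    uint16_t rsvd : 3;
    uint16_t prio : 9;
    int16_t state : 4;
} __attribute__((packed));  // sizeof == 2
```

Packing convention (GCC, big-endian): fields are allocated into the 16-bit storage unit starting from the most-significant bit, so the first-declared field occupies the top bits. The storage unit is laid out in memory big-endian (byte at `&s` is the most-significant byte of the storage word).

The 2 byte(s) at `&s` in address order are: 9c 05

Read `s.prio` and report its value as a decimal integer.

448

[0]=0x9c [1]=0x05 (big-endian) → word 0x9c05
rsvd:3 @ bit 13 → (0x9c05>>13)&0x7 = 0x4
prio:9 @ bit 4 → (0x9c05>>4)&0x1ff = 0x1c0  ←
state:4 @ bit 0 → (0x9c05>>0)&0xf = 0x5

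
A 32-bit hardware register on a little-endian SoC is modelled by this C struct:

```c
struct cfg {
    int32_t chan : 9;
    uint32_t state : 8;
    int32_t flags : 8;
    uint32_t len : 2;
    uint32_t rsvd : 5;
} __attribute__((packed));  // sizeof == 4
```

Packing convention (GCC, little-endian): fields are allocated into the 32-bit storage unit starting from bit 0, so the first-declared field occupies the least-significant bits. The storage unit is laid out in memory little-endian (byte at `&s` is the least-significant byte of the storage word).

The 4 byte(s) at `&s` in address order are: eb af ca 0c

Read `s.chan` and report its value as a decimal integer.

[0]=0xeb [1]=0xaf [2]=0xca [3]=0x0c (little-endian) → word 0x0ccaafeb
chan:9 @ bit 0 → (0x0ccaafeb>>0)&0x1ff = 0x1eb  ←
state:8 @ bit 9 → (0x0ccaafeb>>9)&0xff = 0x57
flags:8 @ bit 17 → (0x0ccaafeb>>17)&0xff = 0x65
len:2 @ bit 25 → (0x0ccaafeb>>25)&0x3 = 0x2
rsvd:5 @ bit 27 → (0x0ccaafeb>>27)&0x1f = 0x1
chan signed 9b, MSB=1: 491 - 512 = -21

-21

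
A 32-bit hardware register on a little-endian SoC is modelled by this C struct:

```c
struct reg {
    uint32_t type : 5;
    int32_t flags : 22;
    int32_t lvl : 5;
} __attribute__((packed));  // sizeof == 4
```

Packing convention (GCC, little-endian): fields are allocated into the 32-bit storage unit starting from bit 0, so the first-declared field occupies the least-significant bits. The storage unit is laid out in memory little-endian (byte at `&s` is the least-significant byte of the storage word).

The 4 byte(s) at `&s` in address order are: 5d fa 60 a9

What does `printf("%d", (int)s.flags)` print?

[0]=0x5d [1]=0xfa [2]=0x60 [3]=0xa9 (little-endian) → word 0xa960fa5d
type [0+:5] = (word>>0) & 0x1f = 29
flags [5+:22] = (word>>5) & 0x3fffff = 722898  ←
lvl [27+:5] = (word>>27) & 0x1f = 21
flags signed 22b, MSB=0: value = 722898

722898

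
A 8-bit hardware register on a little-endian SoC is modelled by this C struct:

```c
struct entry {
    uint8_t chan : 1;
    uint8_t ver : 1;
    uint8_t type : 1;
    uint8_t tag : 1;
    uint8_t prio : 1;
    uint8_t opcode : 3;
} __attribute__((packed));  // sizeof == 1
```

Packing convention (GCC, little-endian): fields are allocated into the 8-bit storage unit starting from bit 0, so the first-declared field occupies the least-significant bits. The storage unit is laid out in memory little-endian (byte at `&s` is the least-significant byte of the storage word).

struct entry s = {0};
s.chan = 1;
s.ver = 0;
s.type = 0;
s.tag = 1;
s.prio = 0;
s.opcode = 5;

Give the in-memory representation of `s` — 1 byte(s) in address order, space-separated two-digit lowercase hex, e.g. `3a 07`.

chan:1 = 1 → 0x1 << 0 → word 0x01
ver:1 = 0 → 0x0 << 1 → word 0x01
type:1 = 0 → 0x0 << 2 → word 0x01
tag:1 = 1 → 0x1 << 3 → word 0x09
prio:1 = 0 → 0x0 << 4 → word 0x09
opcode:3 = 5 → 0x5 << 5 → word 0xa9
word = 0xa9 → little-endian bytes:
  [0]=0xa9

a9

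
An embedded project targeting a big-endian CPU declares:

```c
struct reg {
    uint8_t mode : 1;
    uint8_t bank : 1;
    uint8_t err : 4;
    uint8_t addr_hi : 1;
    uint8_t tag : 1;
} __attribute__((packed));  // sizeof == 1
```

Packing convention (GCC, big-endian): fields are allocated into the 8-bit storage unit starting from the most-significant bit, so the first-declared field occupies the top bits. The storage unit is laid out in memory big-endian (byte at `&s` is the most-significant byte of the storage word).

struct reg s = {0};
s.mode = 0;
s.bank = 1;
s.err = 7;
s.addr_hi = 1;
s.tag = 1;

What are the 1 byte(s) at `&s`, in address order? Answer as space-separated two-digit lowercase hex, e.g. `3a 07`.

[7+:1] mode=0 & 0x1 = 0x0; word=0x00
[6+:1] bank=1 & 0x1 = 0x1; word=0x40
[2+:4] err=7 & 0xf = 0x7; word=0x5c
[1+:1] addr_hi=1 & 0x1 = 0x1; word=0x5e
[0+:1] tag=1 & 0x1 = 0x1; word=0x5f
word = 0x5f → big-endian bytes:
  [0]=0x5f

5f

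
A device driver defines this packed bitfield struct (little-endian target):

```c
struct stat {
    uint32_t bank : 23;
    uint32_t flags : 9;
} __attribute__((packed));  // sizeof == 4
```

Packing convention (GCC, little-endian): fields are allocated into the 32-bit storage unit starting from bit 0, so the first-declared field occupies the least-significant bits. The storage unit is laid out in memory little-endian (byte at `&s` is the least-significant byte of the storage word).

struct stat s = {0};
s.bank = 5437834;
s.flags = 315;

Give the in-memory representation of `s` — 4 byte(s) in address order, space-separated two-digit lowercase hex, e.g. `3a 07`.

8a f9 d2 9d

bank:23 = 5437834 → 0x52f98a << 0 → word 0x0052f98a
flags:9 = 315 → 0x13b << 23 → word 0x9dd2f98a
word = 0x9dd2f98a → little-endian bytes:
  [0]=0x8a  [1]=0xf9  [2]=0xd2  [3]=0x9d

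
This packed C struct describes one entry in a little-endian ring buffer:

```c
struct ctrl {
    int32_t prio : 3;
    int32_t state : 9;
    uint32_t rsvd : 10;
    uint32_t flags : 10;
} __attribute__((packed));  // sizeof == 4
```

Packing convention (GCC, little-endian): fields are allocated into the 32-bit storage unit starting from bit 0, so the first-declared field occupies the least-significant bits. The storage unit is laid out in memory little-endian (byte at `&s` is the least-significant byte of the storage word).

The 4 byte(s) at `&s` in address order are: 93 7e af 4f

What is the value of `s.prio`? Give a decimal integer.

[0]=0x93 [1]=0x7e [2]=0xaf [3]=0x4f (little-endian) → word 0x4faf7e93
prio [0+:3] = (word>>0) & 0x7 = 3  ←
state [3+:9] = (word>>3) & 0x1ff = 466
rsvd [12+:10] = (word>>12) & 0x3ff = 759
flags [22+:10] = (word>>22) & 0x3ff = 318
prio signed 3b, MSB=0: value = 3

3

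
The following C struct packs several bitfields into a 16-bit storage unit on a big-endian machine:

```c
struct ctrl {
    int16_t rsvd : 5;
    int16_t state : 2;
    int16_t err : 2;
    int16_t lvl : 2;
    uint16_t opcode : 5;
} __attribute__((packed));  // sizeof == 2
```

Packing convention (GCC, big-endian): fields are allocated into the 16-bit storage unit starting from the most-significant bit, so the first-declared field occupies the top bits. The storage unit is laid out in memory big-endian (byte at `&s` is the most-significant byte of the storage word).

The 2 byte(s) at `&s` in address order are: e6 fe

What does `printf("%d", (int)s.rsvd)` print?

-4

[0]=0xe6 [1]=0xfe (big-endian) → word 0xe6fe
rsvd [11+:5] = (word>>11) & 0x1f = 28  ←
state [9+:2] = (word>>9) & 0x3 = 3
err [7+:2] = (word>>7) & 0x3 = 1
lvl [5+:2] = (word>>5) & 0x3 = 3
opcode [0+:5] = (word>>0) & 0x1f = 30
rsvd signed 5b, MSB=1: 28 - 32 = -4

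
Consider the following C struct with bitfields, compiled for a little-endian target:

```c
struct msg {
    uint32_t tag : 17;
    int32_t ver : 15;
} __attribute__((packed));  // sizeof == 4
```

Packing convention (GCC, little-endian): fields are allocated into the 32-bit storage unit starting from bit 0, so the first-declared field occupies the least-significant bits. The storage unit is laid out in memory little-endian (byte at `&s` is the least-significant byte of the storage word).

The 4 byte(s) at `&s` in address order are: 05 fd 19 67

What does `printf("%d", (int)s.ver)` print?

13196

[0]=0x05 [1]=0xfd [2]=0x19 [3]=0x67 (little-endian) → word 0x6719fd05
tag:17 @ bit 0 → (0x6719fd05>>0)&0x1ffff = 0x1fd05
ver:15 @ bit 17 → (0x6719fd05>>17)&0x7fff = 0x338c  ←
ver signed 15b, MSB=0: value = 13196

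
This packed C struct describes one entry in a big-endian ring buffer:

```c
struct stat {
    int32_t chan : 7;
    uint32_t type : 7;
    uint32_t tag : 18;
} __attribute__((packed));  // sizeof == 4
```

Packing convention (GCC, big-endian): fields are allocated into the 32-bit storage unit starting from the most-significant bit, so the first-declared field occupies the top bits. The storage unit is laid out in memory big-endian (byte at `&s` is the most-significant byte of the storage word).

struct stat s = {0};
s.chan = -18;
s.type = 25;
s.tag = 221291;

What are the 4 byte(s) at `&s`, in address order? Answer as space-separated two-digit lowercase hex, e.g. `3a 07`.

chan:7 = -18 → 0x6e << 25 → word 0xdc000000
type:7 = 25 → 0x19 << 18 → word 0xdc640000
tag:18 = 221291 → 0x3606b << 0 → word 0xdc67606b
word = 0xdc67606b → big-endian bytes:
  [0]=0xdc  [1]=0x67  [2]=0x60  [3]=0x6b

dc 67 60 6b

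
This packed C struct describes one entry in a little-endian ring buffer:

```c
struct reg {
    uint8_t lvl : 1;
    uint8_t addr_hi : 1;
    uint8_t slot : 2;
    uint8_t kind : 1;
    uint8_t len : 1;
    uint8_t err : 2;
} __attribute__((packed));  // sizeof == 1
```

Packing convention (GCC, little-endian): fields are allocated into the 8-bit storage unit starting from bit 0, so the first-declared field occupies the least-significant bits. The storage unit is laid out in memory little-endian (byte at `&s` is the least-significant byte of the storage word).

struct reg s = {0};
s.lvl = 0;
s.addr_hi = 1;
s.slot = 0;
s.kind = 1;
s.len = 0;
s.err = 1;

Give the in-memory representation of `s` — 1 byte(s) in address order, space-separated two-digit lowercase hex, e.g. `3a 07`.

[0+:1] lvl=0 & 0x1 = 0x0; word=0x00
[1+:1] addr_hi=1 & 0x1 = 0x1; word=0x02
[2+:2] slot=0 & 0x3 = 0x0; word=0x02
[4+:1] kind=1 & 0x1 = 0x1; word=0x12
[5+:1] len=0 & 0x1 = 0x0; word=0x12
[6+:2] err=1 & 0x3 = 0x1; word=0x52
word = 0x52 → little-endian bytes:
  [0]=0x52

52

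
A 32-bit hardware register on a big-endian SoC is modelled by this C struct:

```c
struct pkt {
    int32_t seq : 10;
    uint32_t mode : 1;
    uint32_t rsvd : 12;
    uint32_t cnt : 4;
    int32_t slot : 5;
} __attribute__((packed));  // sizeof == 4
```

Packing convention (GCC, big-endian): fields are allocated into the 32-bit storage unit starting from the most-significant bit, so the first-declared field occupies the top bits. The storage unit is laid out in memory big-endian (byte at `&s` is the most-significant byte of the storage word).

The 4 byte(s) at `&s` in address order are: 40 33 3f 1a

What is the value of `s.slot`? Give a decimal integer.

-6

[0]=0x40 [1]=0x33 [2]=0x3f [3]=0x1a (big-endian) → word 0x40333f1a
seq:10 @ bit 22 → (0x40333f1a>>22)&0x3ff = 0x100
mode:1 @ bit 21 → (0x40333f1a>>21)&0x1 = 0x1
rsvd:12 @ bit 9 → (0x40333f1a>>9)&0xfff = 0x99f
cnt:4 @ bit 5 → (0x40333f1a>>5)&0xf = 0x8
slot:5 @ bit 0 → (0x40333f1a>>0)&0x1f = 0x1a  ←
slot signed 5b, MSB=1: 26 - 32 = -6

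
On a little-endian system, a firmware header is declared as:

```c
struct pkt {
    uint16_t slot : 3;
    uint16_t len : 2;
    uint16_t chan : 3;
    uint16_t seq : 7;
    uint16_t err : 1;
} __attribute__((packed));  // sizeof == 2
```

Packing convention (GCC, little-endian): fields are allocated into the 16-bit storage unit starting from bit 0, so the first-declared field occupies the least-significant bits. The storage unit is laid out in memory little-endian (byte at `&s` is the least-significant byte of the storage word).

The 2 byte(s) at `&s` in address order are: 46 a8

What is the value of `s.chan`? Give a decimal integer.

2

[0]=0x46 [1]=0xa8 (little-endian) → word 0xa846
slot:3 @ bit 0 → (0xa846>>0)&0x7 = 0x6
len:2 @ bit 3 → (0xa846>>3)&0x3 = 0x0
chan:3 @ bit 5 → (0xa846>>5)&0x7 = 0x2  ←
seq:7 @ bit 8 → (0xa846>>8)&0x7f = 0x28
err:1 @ bit 15 → (0xa846>>15)&0x1 = 0x1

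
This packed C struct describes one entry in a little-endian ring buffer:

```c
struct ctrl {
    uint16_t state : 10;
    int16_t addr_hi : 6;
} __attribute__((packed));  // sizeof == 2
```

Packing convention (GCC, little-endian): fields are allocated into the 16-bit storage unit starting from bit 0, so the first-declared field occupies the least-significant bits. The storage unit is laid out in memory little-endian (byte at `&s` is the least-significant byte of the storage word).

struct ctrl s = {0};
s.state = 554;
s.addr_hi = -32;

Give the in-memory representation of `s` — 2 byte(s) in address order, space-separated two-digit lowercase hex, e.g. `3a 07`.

state:10 = 554 → 0x22a << 0 → word 0x022a
addr_hi:6 = -32 → 0x20 << 10 → word 0x822a
word = 0x822a → little-endian bytes:
  [0]=0x2a  [1]=0x82

2a 82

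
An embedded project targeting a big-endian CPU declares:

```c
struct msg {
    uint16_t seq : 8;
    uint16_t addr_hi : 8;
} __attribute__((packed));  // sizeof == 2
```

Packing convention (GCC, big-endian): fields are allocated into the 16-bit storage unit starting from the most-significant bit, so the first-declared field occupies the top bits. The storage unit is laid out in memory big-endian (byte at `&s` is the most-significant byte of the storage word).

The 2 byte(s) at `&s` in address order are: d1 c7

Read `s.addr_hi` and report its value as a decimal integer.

199

[0]=0xd1 [1]=0xc7 (big-endian) → word 0xd1c7
seq [8+:8] = (word>>8) & 0xff = 209
addr_hi [0+:8] = (word>>0) & 0xff = 199  ←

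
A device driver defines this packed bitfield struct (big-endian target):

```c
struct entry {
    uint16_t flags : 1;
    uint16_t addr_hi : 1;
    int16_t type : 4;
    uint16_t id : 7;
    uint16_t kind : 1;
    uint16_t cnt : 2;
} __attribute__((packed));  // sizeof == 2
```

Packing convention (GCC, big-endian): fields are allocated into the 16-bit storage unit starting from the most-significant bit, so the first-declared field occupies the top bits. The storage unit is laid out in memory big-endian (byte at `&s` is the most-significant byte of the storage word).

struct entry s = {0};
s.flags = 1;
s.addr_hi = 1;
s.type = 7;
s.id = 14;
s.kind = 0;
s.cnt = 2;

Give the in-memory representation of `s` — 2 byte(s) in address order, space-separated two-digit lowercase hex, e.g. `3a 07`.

flags (1b) val=1 bits=0x1 at bit 15: 0x8000
addr_hi (1b) val=1 bits=0x1 at bit 14: 0xc000
type (4b) val=7 bits=0x7 at bit 10: 0xdc00
id (7b) val=14 bits=0xe at bit 3: 0xdc70
kind (1b) val=0 bits=0x0 at bit 2: 0xdc70
cnt (2b) val=2 bits=0x2 at bit 0: 0xdc72
word = 0xdc72 → big-endian bytes:
  [0]=0xdc  [1]=0x72

dc 72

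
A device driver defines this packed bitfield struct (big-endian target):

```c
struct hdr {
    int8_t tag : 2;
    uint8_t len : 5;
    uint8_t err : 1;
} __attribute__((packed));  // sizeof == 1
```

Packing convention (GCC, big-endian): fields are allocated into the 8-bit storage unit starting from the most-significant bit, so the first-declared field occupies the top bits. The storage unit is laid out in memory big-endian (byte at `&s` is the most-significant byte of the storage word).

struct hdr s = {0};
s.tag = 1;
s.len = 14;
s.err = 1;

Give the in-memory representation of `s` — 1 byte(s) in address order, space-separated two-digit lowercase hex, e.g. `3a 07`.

5d

tag (2b) val=1 bits=0x1 at bit 6: 0x40
len (5b) val=14 bits=0xe at bit 1: 0x5c
err (1b) val=1 bits=0x1 at bit 0: 0x5d
word = 0x5d → big-endian bytes:
  [0]=0x5d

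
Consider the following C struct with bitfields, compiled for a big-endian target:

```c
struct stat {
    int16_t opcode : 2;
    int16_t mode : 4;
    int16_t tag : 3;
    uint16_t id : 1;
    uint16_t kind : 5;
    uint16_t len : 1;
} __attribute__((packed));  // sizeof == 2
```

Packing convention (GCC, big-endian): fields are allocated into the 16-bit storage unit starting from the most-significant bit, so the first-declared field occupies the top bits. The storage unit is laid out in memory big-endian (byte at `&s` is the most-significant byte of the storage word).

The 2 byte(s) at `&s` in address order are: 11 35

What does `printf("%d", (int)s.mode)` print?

[0]=0x11 [1]=0x35 (big-endian) → word 0x1135
opcode:2 @ bit 14 → (0x1135>>14)&0x3 = 0x0
mode:4 @ bit 10 → (0x1135>>10)&0xf = 0x4  ←
tag:3 @ bit 7 → (0x1135>>7)&0x7 = 0x2
id:1 @ bit 6 → (0x1135>>6)&0x1 = 0x0
kind:5 @ bit 1 → (0x1135>>1)&0x1f = 0x1a
len:1 @ bit 0 → (0x1135>>0)&0x1 = 0x1
mode signed 4b, MSB=0: value = 4

4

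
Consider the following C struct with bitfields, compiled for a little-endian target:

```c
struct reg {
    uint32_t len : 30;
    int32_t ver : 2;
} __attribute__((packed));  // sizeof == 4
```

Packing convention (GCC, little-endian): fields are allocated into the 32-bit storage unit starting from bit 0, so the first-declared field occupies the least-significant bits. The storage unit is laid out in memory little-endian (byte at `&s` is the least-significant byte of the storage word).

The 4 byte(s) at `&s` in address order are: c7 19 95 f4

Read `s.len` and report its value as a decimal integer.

882186695

[0]=0xc7 [1]=0x19 [2]=0x95 [3]=0xf4 (little-endian) → word 0xf49519c7
len [0+:30] = (word>>0) & 0x3fffffff = 882186695  ←
ver [30+:2] = (word>>30) & 0x3 = 3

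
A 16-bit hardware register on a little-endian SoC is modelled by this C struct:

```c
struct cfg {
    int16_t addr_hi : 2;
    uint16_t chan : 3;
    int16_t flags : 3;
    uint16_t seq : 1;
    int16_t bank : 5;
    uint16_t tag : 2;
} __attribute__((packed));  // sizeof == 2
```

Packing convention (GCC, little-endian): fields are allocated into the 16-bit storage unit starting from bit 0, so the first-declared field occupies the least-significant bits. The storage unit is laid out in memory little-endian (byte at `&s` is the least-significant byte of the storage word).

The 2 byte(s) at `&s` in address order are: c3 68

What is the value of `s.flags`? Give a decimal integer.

[0]=0xc3 [1]=0x68 (little-endian) → word 0x68c3
addr_hi:2 @ bit 0 → (0x68c3>>0)&0x3 = 0x3
chan:3 @ bit 2 → (0x68c3>>2)&0x7 = 0x0
flags:3 @ bit 5 → (0x68c3>>5)&0x7 = 0x6  ←
seq:1 @ bit 8 → (0x68c3>>8)&0x1 = 0x0
bank:5 @ bit 9 → (0x68c3>>9)&0x1f = 0x14
tag:2 @ bit 14 → (0x68c3>>14)&0x3 = 0x1
flags signed 3b, MSB=1: 6 - 8 = -2

-2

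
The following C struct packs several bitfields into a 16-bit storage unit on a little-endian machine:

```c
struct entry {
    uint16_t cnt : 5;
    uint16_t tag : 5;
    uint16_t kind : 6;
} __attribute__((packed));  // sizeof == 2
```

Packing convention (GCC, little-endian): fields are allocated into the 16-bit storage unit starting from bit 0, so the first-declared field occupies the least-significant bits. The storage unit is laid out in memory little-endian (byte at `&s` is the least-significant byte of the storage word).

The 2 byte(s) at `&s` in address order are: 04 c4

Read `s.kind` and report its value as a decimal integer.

49

[0]=0x04 [1]=0xc4 (little-endian) → word 0xc404
cnt:5 @ bit 0 → (0xc404>>0)&0x1f = 0x4
tag:5 @ bit 5 → (0xc404>>5)&0x1f = 0x0
kind:6 @ bit 10 → (0xc404>>10)&0x3f = 0x31  ←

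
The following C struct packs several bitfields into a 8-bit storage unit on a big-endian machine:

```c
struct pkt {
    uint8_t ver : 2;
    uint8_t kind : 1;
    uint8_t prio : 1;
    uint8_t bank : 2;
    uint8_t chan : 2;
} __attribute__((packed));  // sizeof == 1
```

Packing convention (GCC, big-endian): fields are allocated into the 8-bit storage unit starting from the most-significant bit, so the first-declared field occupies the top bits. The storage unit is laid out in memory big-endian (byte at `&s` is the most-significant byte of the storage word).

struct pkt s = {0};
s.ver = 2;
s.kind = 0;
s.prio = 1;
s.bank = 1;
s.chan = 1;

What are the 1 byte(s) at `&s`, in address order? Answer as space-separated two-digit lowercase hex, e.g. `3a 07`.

95

ver (2b) val=2 bits=0x2 at bit 6: 0x80
kind (1b) val=0 bits=0x0 at bit 5: 0x80
prio (1b) val=1 bits=0x1 at bit 4: 0x90
bank (2b) val=1 bits=0x1 at bit 2: 0x94
chan (2b) val=1 bits=0x1 at bit 0: 0x95
word = 0x95 → big-endian bytes:
  [0]=0x95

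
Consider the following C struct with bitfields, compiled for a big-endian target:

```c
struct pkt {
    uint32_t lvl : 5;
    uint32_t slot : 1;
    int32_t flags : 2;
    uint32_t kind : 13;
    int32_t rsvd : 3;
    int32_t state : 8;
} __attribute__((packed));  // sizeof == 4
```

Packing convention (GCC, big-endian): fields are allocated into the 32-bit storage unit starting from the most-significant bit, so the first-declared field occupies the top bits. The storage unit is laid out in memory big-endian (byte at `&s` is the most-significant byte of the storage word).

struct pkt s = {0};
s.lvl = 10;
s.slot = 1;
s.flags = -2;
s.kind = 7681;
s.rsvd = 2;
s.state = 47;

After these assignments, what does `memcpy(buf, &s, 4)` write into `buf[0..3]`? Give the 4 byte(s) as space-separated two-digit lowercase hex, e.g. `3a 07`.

56 f0 0a 2f

lvl:5 = 10 → 0xa << 27 → word 0x50000000
slot:1 = 1 → 0x1 << 26 → word 0x54000000
flags:2 = -2 → 0x2 << 24 → word 0x56000000
kind:13 = 7681 → 0x1e01 << 11 → word 0x56f00800
rsvd:3 = 2 → 0x2 << 8 → word 0x56f00a00
state:8 = 47 → 0x2f << 0 → word 0x56f00a2f
word = 0x56f00a2f → big-endian bytes:
  [0]=0x56  [1]=0xf0  [2]=0x0a  [3]=0x2f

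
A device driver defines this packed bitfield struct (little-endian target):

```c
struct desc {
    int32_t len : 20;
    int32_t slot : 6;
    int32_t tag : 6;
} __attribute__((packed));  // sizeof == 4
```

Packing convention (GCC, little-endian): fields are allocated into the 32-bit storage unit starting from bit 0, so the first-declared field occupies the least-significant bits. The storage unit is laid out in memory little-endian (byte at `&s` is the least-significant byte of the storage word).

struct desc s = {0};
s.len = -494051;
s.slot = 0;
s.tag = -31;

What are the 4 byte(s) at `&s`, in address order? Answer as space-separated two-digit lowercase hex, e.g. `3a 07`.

[0+:20] len=-494051 & 0xfffff = 0x8761d; word=0x0008761d
[20+:6] slot=0 & 0x3f = 0x0; word=0x0008761d
[26+:6] tag=-31 & 0x3f = 0x21; word=0x8408761d
word = 0x8408761d → little-endian bytes:
  [0]=0x1d  [1]=0x76  [2]=0x08  [3]=0x84

1d 76 08 84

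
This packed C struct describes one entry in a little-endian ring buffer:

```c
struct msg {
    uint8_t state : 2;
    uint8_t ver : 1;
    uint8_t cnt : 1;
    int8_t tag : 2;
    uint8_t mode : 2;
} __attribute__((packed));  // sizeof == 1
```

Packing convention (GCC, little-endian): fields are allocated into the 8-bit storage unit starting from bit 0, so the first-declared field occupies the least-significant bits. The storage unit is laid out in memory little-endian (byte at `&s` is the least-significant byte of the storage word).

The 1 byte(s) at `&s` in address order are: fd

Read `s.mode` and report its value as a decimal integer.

3

[0]=0xfd (little-endian) → word 0xfd
state:2 @ bit 0 → (0xfd>>0)&0x3 = 0x1
ver:1 @ bit 2 → (0xfd>>2)&0x1 = 0x1
cnt:1 @ bit 3 → (0xfd>>3)&0x1 = 0x1
tag:2 @ bit 4 → (0xfd>>4)&0x3 = 0x3
mode:2 @ bit 6 → (0xfd>>6)&0x3 = 0x3  ←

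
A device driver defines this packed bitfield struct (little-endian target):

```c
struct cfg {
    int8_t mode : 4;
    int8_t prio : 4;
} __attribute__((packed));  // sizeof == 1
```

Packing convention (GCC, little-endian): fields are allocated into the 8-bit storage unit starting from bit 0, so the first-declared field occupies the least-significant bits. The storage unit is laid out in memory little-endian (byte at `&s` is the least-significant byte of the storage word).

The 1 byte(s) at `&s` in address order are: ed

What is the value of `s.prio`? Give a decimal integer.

-2

[0]=0xed (little-endian) → word 0xed
mode:4 @ bit 0 → (0xed>>0)&0xf = 0xd
prio:4 @ bit 4 → (0xed>>4)&0xf = 0xe  ←
prio signed 4b, MSB=1: 14 - 16 = -2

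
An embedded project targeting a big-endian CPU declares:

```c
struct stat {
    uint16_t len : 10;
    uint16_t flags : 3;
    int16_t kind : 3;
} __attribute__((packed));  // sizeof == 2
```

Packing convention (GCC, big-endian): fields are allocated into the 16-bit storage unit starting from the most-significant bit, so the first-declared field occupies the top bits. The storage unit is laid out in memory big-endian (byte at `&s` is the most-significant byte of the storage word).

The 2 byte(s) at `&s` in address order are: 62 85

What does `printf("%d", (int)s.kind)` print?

-3

[0]=0x62 [1]=0x85 (big-endian) → word 0x6285
len [6+:10] = (word>>6) & 0x3ff = 394
flags [3+:3] = (word>>3) & 0x7 = 0
kind [0+:3] = (word>>0) & 0x7 = 5  ←
kind signed 3b, MSB=1: 5 - 8 = -3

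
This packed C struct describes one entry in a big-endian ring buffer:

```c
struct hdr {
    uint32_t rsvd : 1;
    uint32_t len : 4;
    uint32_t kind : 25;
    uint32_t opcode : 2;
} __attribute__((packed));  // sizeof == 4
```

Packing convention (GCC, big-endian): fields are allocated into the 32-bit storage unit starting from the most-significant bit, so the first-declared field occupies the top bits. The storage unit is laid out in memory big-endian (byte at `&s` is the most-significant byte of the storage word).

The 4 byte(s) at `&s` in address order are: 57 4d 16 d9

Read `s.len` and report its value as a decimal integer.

[0]=0x57 [1]=0x4d [2]=0x16 [3]=0xd9 (big-endian) → word 0x574d16d9
rsvd:1 @ bit 31 → (0x574d16d9>>31)&0x1 = 0x0
len:4 @ bit 27 → (0x574d16d9>>27)&0xf = 0xa  ←
kind:25 @ bit 2 → (0x574d16d9>>2)&0x1ffffff = 0x1d345b6
opcode:2 @ bit 0 → (0x574d16d9>>0)&0x3 = 0x1

10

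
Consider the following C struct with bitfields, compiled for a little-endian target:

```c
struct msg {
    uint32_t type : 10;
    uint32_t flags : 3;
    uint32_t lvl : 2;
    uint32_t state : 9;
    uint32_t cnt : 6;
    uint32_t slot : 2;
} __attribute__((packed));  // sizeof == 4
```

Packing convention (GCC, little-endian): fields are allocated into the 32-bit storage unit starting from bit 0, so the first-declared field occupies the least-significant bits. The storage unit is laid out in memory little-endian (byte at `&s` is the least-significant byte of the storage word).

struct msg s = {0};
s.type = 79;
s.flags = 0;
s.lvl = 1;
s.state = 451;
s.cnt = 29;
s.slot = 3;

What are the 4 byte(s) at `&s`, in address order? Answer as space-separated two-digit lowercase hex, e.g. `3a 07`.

type:10 = 79 → 0x4f << 0 → word 0x0000004f
flags:3 = 0 → 0x0 << 10 → word 0x0000004f
lvl:2 = 1 → 0x1 << 13 → word 0x0000204f
state:9 = 451 → 0x1c3 << 15 → word 0x00e1a04f
cnt:6 = 29 → 0x1d << 24 → word 0x1de1a04f
slot:2 = 3 → 0x3 << 30 → word 0xdde1a04f
word = 0xdde1a04f → little-endian bytes:
  [0]=0x4f  [1]=0xa0  [2]=0xe1  [3]=0xdd

4f a0 e1 dd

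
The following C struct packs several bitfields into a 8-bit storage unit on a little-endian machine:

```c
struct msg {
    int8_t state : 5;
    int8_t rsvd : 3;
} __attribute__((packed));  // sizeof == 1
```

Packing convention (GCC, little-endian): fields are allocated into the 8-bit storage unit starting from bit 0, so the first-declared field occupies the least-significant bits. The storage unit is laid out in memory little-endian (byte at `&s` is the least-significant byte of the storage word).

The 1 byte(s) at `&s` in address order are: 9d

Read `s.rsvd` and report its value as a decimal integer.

-4

[0]=0x9d (little-endian) → word 0x9d
state:5 @ bit 0 → (0x9d>>0)&0x1f = 0x1d
rsvd:3 @ bit 5 → (0x9d>>5)&0x7 = 0x4  ←
rsvd signed 3b, MSB=1: 4 - 8 = -4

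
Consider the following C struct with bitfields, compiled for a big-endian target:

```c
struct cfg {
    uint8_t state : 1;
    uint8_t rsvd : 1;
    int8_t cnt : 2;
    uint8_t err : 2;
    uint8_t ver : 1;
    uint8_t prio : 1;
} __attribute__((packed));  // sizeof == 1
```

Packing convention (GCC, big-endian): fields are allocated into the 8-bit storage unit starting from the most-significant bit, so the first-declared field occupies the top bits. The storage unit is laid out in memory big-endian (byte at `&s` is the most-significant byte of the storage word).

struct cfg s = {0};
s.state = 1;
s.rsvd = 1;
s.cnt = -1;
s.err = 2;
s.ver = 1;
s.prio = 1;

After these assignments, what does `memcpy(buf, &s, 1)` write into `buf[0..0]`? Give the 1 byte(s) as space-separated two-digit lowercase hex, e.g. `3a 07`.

state:1 = 1 → 0x1 << 7 → word 0x80
rsvd:1 = 1 → 0x1 << 6 → word 0xc0
cnt:2 = -1 → 0x3 << 4 → word 0xf0
err:2 = 2 → 0x2 << 2 → word 0xf8
ver:1 = 1 → 0x1 << 1 → word 0xfa
prio:1 = 1 → 0x1 << 0 → word 0xfb
word = 0xfb → big-endian bytes:
  [0]=0xfb

fb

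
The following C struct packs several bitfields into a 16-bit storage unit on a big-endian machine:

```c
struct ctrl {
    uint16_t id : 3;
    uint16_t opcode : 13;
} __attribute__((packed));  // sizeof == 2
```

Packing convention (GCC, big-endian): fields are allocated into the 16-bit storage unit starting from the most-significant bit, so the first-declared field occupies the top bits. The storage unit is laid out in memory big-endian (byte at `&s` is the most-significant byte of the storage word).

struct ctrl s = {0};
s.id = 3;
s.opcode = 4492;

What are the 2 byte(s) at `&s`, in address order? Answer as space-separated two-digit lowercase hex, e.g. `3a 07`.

71 8c

id (3b) val=3 bits=0x3 at bit 13: 0x6000
opcode (13b) val=4492 bits=0x118c at bit 0: 0x718c
word = 0x718c → big-endian bytes:
  [0]=0x71  [1]=0x8c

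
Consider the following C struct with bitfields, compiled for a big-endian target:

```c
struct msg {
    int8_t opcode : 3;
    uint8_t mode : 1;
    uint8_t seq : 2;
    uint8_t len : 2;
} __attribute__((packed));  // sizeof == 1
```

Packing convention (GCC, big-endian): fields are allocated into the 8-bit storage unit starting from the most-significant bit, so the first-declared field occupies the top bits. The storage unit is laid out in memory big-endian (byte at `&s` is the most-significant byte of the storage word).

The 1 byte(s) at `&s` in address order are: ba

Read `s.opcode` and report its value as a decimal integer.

[0]=0xba (big-endian) → word 0xba
opcode:3 @ bit 5 → (0xba>>5)&0x7 = 0x5  ←
mode:1 @ bit 4 → (0xba>>4)&0x1 = 0x1
seq:2 @ bit 2 → (0xba>>2)&0x3 = 0x2
len:2 @ bit 0 → (0xba>>0)&0x3 = 0x2
opcode signed 3b, MSB=1: 5 - 8 = -3

-3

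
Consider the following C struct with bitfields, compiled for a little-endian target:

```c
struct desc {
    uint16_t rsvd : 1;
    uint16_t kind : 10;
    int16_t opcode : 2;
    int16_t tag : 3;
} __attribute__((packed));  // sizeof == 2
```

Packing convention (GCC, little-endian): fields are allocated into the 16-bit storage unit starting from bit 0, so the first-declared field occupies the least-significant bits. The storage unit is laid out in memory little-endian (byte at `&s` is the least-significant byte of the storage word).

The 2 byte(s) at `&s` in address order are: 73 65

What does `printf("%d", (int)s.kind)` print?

697

[0]=0x73 [1]=0x65 (little-endian) → word 0x6573
rsvd:1 @ bit 0 → (0x6573>>0)&0x1 = 0x1
kind:10 @ bit 1 → (0x6573>>1)&0x3ff = 0x2b9  ←
opcode:2 @ bit 11 → (0x6573>>11)&0x3 = 0x0
tag:3 @ bit 13 → (0x6573>>13)&0x7 = 0x3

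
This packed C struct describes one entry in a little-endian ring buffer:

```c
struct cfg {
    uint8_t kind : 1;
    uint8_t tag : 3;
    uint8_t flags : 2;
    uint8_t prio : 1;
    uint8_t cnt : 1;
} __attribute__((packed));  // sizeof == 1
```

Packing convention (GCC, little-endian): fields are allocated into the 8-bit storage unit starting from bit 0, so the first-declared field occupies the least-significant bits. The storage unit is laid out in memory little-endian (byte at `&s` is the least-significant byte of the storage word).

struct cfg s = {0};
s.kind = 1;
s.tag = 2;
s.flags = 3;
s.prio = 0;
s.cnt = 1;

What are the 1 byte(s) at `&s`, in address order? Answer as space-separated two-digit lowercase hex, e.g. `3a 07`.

b5

kind:1 = 1 → 0x1 << 0 → word 0x01
tag:3 = 2 → 0x2 << 1 → word 0x05
flags:2 = 3 → 0x3 << 4 → word 0x35
prio:1 = 0 → 0x0 << 6 → word 0x35
cnt:1 = 1 → 0x1 << 7 → word 0xb5
word = 0xb5 → little-endian bytes:
  [0]=0xb5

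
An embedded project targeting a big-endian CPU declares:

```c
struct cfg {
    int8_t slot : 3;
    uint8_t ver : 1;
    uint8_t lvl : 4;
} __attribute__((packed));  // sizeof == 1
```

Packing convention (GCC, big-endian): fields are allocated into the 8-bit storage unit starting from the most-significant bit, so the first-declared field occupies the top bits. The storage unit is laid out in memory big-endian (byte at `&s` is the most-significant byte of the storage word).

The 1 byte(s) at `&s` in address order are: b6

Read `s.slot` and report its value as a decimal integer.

-3

[0]=0xb6 (big-endian) → word 0xb6
slot:3 @ bit 5 → (0xb6>>5)&0x7 = 0x5  ←
ver:1 @ bit 4 → (0xb6>>4)&0x1 = 0x1
lvl:4 @ bit 0 → (0xb6>>0)&0xf = 0x6
slot signed 3b, MSB=1: 5 - 8 = -3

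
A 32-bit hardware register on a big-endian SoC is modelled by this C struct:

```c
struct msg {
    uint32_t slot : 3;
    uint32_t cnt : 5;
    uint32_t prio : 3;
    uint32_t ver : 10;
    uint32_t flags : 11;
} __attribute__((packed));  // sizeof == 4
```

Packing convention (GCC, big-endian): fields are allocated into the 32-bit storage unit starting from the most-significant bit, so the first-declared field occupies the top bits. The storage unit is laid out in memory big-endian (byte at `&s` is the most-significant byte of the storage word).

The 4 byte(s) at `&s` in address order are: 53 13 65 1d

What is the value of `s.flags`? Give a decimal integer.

1309

[0]=0x53 [1]=0x13 [2]=0x65 [3]=0x1d (big-endian) → word 0x5313651d
slot:3 @ bit 29 → (0x5313651d>>29)&0x7 = 0x2
cnt:5 @ bit 24 → (0x5313651d>>24)&0x1f = 0x13
prio:3 @ bit 21 → (0x5313651d>>21)&0x7 = 0x0
ver:10 @ bit 11 → (0x5313651d>>11)&0x3ff = 0x26c
flags:11 @ bit 0 → (0x5313651d>>0)&0x7ff = 0x51d  ←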